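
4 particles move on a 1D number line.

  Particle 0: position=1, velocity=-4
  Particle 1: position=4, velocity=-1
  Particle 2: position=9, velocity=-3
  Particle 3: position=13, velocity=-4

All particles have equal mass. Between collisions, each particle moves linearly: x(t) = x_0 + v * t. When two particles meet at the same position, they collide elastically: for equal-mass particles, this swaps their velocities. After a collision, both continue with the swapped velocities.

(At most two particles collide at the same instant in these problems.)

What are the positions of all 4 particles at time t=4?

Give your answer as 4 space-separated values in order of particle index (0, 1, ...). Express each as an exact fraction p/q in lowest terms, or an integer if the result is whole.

Answer: -15 -3 -3 0

Derivation:
Collision at t=5/2: particles 1 and 2 swap velocities; positions: p0=-9 p1=3/2 p2=3/2 p3=3; velocities now: v0=-4 v1=-3 v2=-1 v3=-4
Collision at t=3: particles 2 and 3 swap velocities; positions: p0=-11 p1=0 p2=1 p3=1; velocities now: v0=-4 v1=-3 v2=-4 v3=-1
Collision at t=4: particles 1 and 2 swap velocities; positions: p0=-15 p1=-3 p2=-3 p3=0; velocities now: v0=-4 v1=-4 v2=-3 v3=-1
Advance to t=4 (no further collisions before then); velocities: v0=-4 v1=-4 v2=-3 v3=-1; positions = -15 -3 -3 0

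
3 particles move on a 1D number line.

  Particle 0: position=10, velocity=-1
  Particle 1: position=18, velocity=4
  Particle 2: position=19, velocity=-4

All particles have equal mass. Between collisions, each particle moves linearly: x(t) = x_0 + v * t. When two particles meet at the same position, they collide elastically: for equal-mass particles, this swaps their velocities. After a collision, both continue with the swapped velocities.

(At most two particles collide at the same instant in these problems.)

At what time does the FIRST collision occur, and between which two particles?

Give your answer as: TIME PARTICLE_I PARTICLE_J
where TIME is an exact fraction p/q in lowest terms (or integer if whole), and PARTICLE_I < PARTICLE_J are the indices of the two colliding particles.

Answer: 1/8 1 2

Derivation:
Pair (0,1): pos 10,18 vel -1,4 -> not approaching (rel speed -5 <= 0)
Pair (1,2): pos 18,19 vel 4,-4 -> gap=1, closing at 8/unit, collide at t=1/8
Earliest collision: t=1/8 between 1 and 2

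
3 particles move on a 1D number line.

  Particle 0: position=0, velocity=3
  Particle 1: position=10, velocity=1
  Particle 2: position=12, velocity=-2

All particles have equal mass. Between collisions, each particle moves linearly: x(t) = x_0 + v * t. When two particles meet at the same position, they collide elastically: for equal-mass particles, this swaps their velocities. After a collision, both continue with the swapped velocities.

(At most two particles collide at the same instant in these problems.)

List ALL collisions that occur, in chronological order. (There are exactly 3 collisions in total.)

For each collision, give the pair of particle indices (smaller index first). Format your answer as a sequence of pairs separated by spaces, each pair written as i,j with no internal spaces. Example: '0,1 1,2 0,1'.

Answer: 1,2 0,1 1,2

Derivation:
Collision at t=2/3: particles 1 and 2 swap velocities; positions: p0=2 p1=32/3 p2=32/3; velocities now: v0=3 v1=-2 v2=1
Collision at t=12/5: particles 0 and 1 swap velocities; positions: p0=36/5 p1=36/5 p2=62/5; velocities now: v0=-2 v1=3 v2=1
Collision at t=5: particles 1 and 2 swap velocities; positions: p0=2 p1=15 p2=15; velocities now: v0=-2 v1=1 v2=3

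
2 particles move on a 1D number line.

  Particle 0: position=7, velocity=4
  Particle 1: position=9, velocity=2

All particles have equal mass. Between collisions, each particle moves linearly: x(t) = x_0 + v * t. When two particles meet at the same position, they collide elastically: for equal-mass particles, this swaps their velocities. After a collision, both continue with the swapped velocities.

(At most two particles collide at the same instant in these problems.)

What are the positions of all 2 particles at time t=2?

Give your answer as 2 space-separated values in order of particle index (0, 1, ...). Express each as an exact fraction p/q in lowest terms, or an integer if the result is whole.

Collision at t=1: particles 0 and 1 swap velocities; positions: p0=11 p1=11; velocities now: v0=2 v1=4
Advance to t=2 (no further collisions before then); velocities: v0=2 v1=4; positions = 13 15

Answer: 13 15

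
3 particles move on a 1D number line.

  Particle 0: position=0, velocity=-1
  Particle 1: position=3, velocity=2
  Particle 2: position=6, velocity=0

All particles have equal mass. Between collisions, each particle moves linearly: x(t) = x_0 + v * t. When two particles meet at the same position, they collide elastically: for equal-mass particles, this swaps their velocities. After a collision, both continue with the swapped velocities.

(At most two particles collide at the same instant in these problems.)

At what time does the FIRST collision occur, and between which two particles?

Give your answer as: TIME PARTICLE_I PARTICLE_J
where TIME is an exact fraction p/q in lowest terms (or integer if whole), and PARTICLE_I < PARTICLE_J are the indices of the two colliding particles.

Answer: 3/2 1 2

Derivation:
Pair (0,1): pos 0,3 vel -1,2 -> not approaching (rel speed -3 <= 0)
Pair (1,2): pos 3,6 vel 2,0 -> gap=3, closing at 2/unit, collide at t=3/2
Earliest collision: t=3/2 between 1 and 2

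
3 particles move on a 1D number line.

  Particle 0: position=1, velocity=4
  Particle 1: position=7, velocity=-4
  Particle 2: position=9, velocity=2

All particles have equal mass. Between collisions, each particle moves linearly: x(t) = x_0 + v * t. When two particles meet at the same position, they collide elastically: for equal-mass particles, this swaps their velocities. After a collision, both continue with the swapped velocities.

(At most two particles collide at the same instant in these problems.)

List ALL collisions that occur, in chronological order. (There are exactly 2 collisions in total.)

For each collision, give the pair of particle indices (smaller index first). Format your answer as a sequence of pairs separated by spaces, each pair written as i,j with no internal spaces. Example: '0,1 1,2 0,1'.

Collision at t=3/4: particles 0 and 1 swap velocities; positions: p0=4 p1=4 p2=21/2; velocities now: v0=-4 v1=4 v2=2
Collision at t=4: particles 1 and 2 swap velocities; positions: p0=-9 p1=17 p2=17; velocities now: v0=-4 v1=2 v2=4

Answer: 0,1 1,2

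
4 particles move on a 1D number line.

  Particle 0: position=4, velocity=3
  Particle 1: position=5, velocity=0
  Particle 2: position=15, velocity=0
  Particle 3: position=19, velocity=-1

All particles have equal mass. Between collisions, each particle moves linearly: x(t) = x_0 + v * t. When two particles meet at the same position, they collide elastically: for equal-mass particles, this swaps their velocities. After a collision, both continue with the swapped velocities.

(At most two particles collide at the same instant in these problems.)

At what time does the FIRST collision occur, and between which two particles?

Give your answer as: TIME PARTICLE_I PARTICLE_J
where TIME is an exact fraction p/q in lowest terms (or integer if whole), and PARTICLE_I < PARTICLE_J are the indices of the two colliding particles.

Pair (0,1): pos 4,5 vel 3,0 -> gap=1, closing at 3/unit, collide at t=1/3
Pair (1,2): pos 5,15 vel 0,0 -> not approaching (rel speed 0 <= 0)
Pair (2,3): pos 15,19 vel 0,-1 -> gap=4, closing at 1/unit, collide at t=4
Earliest collision: t=1/3 between 0 and 1

Answer: 1/3 0 1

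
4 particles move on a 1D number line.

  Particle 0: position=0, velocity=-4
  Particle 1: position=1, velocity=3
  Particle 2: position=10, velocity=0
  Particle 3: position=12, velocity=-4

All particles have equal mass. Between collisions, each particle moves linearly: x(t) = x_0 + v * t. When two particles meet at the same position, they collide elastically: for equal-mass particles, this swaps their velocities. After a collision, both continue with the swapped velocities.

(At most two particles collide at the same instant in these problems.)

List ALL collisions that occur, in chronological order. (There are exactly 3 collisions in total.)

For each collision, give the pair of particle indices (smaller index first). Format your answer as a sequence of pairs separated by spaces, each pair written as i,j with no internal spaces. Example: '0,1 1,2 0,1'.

Answer: 2,3 1,2 2,3

Derivation:
Collision at t=1/2: particles 2 and 3 swap velocities; positions: p0=-2 p1=5/2 p2=10 p3=10; velocities now: v0=-4 v1=3 v2=-4 v3=0
Collision at t=11/7: particles 1 and 2 swap velocities; positions: p0=-44/7 p1=40/7 p2=40/7 p3=10; velocities now: v0=-4 v1=-4 v2=3 v3=0
Collision at t=3: particles 2 and 3 swap velocities; positions: p0=-12 p1=0 p2=10 p3=10; velocities now: v0=-4 v1=-4 v2=0 v3=3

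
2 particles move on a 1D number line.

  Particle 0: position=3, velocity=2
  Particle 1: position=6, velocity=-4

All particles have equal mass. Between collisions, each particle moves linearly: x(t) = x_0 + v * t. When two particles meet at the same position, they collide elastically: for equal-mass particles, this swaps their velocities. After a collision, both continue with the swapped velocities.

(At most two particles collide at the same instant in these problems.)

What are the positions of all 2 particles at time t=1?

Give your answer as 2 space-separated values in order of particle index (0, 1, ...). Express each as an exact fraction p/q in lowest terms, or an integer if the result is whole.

Collision at t=1/2: particles 0 and 1 swap velocities; positions: p0=4 p1=4; velocities now: v0=-4 v1=2
Advance to t=1 (no further collisions before then); velocities: v0=-4 v1=2; positions = 2 5

Answer: 2 5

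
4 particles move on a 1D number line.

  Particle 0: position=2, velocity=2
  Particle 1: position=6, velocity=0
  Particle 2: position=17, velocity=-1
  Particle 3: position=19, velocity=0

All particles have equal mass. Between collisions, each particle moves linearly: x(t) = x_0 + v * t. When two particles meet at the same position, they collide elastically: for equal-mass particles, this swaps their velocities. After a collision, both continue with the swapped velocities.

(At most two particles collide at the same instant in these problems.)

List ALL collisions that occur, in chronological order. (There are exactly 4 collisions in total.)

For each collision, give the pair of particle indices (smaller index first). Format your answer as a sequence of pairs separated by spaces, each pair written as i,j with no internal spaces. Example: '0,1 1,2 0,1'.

Collision at t=2: particles 0 and 1 swap velocities; positions: p0=6 p1=6 p2=15 p3=19; velocities now: v0=0 v1=2 v2=-1 v3=0
Collision at t=5: particles 1 and 2 swap velocities; positions: p0=6 p1=12 p2=12 p3=19; velocities now: v0=0 v1=-1 v2=2 v3=0
Collision at t=17/2: particles 2 and 3 swap velocities; positions: p0=6 p1=17/2 p2=19 p3=19; velocities now: v0=0 v1=-1 v2=0 v3=2
Collision at t=11: particles 0 and 1 swap velocities; positions: p0=6 p1=6 p2=19 p3=24; velocities now: v0=-1 v1=0 v2=0 v3=2

Answer: 0,1 1,2 2,3 0,1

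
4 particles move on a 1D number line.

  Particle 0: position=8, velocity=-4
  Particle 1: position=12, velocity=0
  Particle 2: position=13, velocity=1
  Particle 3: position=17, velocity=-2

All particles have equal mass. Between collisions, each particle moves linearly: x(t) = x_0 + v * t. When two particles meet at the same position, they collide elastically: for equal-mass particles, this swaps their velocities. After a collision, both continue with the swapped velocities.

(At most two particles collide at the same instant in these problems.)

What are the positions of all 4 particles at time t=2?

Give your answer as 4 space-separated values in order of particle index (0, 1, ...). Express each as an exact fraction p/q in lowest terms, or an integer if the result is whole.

Collision at t=4/3: particles 2 and 3 swap velocities; positions: p0=8/3 p1=12 p2=43/3 p3=43/3; velocities now: v0=-4 v1=0 v2=-2 v3=1
Advance to t=2 (no further collisions before then); velocities: v0=-4 v1=0 v2=-2 v3=1; positions = 0 12 13 15

Answer: 0 12 13 15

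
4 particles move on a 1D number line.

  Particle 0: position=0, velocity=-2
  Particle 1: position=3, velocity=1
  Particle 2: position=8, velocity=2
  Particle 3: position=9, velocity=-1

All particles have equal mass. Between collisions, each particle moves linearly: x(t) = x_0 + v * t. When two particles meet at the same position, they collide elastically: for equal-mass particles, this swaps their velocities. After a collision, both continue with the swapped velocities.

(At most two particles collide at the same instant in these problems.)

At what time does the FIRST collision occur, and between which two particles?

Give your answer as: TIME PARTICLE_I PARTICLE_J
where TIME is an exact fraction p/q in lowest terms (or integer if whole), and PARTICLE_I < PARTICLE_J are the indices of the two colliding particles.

Pair (0,1): pos 0,3 vel -2,1 -> not approaching (rel speed -3 <= 0)
Pair (1,2): pos 3,8 vel 1,2 -> not approaching (rel speed -1 <= 0)
Pair (2,3): pos 8,9 vel 2,-1 -> gap=1, closing at 3/unit, collide at t=1/3
Earliest collision: t=1/3 between 2 and 3

Answer: 1/3 2 3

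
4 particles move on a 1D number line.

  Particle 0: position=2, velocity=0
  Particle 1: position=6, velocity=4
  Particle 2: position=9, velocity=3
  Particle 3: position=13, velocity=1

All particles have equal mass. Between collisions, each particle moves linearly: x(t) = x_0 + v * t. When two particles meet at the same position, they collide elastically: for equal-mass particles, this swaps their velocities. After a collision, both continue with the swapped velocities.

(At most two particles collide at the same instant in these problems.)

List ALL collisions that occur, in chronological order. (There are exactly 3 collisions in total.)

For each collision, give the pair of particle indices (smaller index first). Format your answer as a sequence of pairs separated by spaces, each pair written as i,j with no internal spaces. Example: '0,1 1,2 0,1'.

Collision at t=2: particles 2 and 3 swap velocities; positions: p0=2 p1=14 p2=15 p3=15; velocities now: v0=0 v1=4 v2=1 v3=3
Collision at t=7/3: particles 1 and 2 swap velocities; positions: p0=2 p1=46/3 p2=46/3 p3=16; velocities now: v0=0 v1=1 v2=4 v3=3
Collision at t=3: particles 2 and 3 swap velocities; positions: p0=2 p1=16 p2=18 p3=18; velocities now: v0=0 v1=1 v2=3 v3=4

Answer: 2,3 1,2 2,3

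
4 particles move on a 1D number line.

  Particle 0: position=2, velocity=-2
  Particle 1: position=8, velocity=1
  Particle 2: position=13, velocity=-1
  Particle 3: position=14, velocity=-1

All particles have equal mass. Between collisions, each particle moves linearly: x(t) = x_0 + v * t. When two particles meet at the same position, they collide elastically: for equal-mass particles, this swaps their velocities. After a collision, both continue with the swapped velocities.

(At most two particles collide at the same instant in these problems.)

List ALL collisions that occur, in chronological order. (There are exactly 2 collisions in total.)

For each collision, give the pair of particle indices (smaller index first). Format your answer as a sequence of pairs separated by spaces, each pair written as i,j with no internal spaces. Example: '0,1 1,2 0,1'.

Collision at t=5/2: particles 1 and 2 swap velocities; positions: p0=-3 p1=21/2 p2=21/2 p3=23/2; velocities now: v0=-2 v1=-1 v2=1 v3=-1
Collision at t=3: particles 2 and 3 swap velocities; positions: p0=-4 p1=10 p2=11 p3=11; velocities now: v0=-2 v1=-1 v2=-1 v3=1

Answer: 1,2 2,3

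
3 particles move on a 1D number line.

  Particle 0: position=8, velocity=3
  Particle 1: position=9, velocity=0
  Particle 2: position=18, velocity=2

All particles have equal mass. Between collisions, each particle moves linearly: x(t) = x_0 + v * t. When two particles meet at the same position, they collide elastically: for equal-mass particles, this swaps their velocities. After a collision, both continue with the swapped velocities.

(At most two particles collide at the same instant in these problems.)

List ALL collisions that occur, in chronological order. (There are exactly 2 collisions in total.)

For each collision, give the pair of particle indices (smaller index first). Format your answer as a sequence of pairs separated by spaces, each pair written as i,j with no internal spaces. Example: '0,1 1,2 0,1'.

Collision at t=1/3: particles 0 and 1 swap velocities; positions: p0=9 p1=9 p2=56/3; velocities now: v0=0 v1=3 v2=2
Collision at t=10: particles 1 and 2 swap velocities; positions: p0=9 p1=38 p2=38; velocities now: v0=0 v1=2 v2=3

Answer: 0,1 1,2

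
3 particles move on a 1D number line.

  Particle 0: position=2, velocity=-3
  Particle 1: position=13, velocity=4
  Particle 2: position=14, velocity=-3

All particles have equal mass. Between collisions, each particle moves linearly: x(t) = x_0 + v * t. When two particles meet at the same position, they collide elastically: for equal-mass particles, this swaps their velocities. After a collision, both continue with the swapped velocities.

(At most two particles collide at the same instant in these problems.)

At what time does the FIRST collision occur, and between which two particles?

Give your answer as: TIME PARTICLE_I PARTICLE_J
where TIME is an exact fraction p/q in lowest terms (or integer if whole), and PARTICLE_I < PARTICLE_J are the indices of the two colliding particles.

Answer: 1/7 1 2

Derivation:
Pair (0,1): pos 2,13 vel -3,4 -> not approaching (rel speed -7 <= 0)
Pair (1,2): pos 13,14 vel 4,-3 -> gap=1, closing at 7/unit, collide at t=1/7
Earliest collision: t=1/7 between 1 and 2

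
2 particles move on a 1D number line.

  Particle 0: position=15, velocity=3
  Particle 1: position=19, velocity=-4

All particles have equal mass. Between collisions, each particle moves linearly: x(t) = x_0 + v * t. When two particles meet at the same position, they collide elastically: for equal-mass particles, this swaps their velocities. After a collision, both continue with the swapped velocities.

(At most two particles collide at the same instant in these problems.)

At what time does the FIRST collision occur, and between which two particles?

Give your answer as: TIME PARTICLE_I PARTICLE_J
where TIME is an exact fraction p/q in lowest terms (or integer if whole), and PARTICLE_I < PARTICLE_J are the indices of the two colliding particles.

Pair (0,1): pos 15,19 vel 3,-4 -> gap=4, closing at 7/unit, collide at t=4/7
Earliest collision: t=4/7 between 0 and 1

Answer: 4/7 0 1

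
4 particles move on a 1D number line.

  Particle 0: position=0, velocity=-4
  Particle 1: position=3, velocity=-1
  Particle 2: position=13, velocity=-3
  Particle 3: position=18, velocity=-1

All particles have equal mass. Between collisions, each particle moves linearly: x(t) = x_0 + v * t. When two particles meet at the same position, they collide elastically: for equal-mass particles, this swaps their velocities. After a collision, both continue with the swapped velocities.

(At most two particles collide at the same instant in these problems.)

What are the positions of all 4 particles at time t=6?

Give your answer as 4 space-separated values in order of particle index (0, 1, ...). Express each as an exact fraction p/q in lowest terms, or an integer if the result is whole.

Collision at t=5: particles 1 and 2 swap velocities; positions: p0=-20 p1=-2 p2=-2 p3=13; velocities now: v0=-4 v1=-3 v2=-1 v3=-1
Advance to t=6 (no further collisions before then); velocities: v0=-4 v1=-3 v2=-1 v3=-1; positions = -24 -5 -3 12

Answer: -24 -5 -3 12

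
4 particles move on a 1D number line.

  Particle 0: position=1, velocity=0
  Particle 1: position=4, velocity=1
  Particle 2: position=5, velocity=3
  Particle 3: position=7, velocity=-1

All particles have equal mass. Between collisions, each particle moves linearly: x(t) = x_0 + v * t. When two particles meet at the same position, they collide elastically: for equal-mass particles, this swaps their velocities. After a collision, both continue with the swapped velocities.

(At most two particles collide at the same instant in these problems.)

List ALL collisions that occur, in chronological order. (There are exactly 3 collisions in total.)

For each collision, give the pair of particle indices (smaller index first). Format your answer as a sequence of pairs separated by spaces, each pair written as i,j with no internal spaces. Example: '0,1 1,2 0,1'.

Collision at t=1/2: particles 2 and 3 swap velocities; positions: p0=1 p1=9/2 p2=13/2 p3=13/2; velocities now: v0=0 v1=1 v2=-1 v3=3
Collision at t=3/2: particles 1 and 2 swap velocities; positions: p0=1 p1=11/2 p2=11/2 p3=19/2; velocities now: v0=0 v1=-1 v2=1 v3=3
Collision at t=6: particles 0 and 1 swap velocities; positions: p0=1 p1=1 p2=10 p3=23; velocities now: v0=-1 v1=0 v2=1 v3=3

Answer: 2,3 1,2 0,1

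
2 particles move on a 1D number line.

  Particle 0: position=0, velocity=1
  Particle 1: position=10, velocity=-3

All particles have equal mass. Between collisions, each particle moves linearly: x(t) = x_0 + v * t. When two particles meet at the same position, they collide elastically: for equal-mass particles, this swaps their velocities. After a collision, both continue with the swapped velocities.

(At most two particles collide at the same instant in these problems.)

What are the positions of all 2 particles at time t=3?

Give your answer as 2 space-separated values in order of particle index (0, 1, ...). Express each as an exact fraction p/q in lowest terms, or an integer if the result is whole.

Collision at t=5/2: particles 0 and 1 swap velocities; positions: p0=5/2 p1=5/2; velocities now: v0=-3 v1=1
Advance to t=3 (no further collisions before then); velocities: v0=-3 v1=1; positions = 1 3

Answer: 1 3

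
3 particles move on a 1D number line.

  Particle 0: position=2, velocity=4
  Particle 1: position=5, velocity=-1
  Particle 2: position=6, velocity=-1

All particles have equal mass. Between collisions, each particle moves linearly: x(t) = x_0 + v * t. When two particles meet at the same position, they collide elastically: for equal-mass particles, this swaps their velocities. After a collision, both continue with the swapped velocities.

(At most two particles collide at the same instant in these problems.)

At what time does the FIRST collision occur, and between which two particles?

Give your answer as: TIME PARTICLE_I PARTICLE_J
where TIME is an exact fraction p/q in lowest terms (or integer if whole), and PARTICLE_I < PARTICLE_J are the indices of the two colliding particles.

Answer: 3/5 0 1

Derivation:
Pair (0,1): pos 2,5 vel 4,-1 -> gap=3, closing at 5/unit, collide at t=3/5
Pair (1,2): pos 5,6 vel -1,-1 -> not approaching (rel speed 0 <= 0)
Earliest collision: t=3/5 between 0 and 1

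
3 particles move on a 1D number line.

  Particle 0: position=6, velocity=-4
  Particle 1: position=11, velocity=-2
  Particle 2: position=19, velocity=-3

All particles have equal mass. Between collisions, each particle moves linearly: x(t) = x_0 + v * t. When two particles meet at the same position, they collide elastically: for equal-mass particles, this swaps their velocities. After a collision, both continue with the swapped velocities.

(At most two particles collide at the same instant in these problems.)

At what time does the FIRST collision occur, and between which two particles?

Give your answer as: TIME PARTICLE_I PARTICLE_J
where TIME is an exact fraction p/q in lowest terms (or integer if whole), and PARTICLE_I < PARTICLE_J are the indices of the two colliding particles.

Answer: 8 1 2

Derivation:
Pair (0,1): pos 6,11 vel -4,-2 -> not approaching (rel speed -2 <= 0)
Pair (1,2): pos 11,19 vel -2,-3 -> gap=8, closing at 1/unit, collide at t=8
Earliest collision: t=8 between 1 and 2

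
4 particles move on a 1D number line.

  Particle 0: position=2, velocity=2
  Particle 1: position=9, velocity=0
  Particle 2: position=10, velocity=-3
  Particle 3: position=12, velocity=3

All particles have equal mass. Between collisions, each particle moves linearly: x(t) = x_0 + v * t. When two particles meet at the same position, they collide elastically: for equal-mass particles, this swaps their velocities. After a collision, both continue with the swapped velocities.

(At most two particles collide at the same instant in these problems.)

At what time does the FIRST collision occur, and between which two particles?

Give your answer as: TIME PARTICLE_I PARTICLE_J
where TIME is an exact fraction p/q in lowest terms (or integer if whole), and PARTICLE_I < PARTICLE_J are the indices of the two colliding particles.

Pair (0,1): pos 2,9 vel 2,0 -> gap=7, closing at 2/unit, collide at t=7/2
Pair (1,2): pos 9,10 vel 0,-3 -> gap=1, closing at 3/unit, collide at t=1/3
Pair (2,3): pos 10,12 vel -3,3 -> not approaching (rel speed -6 <= 0)
Earliest collision: t=1/3 between 1 and 2

Answer: 1/3 1 2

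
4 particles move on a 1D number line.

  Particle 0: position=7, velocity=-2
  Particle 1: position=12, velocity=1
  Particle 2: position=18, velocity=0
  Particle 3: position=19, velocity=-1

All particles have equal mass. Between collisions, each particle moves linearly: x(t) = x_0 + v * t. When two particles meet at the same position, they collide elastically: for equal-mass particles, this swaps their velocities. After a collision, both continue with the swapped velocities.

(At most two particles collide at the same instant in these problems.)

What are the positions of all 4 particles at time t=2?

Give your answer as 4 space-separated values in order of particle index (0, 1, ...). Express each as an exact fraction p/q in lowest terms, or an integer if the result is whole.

Collision at t=1: particles 2 and 3 swap velocities; positions: p0=5 p1=13 p2=18 p3=18; velocities now: v0=-2 v1=1 v2=-1 v3=0
Advance to t=2 (no further collisions before then); velocities: v0=-2 v1=1 v2=-1 v3=0; positions = 3 14 17 18

Answer: 3 14 17 18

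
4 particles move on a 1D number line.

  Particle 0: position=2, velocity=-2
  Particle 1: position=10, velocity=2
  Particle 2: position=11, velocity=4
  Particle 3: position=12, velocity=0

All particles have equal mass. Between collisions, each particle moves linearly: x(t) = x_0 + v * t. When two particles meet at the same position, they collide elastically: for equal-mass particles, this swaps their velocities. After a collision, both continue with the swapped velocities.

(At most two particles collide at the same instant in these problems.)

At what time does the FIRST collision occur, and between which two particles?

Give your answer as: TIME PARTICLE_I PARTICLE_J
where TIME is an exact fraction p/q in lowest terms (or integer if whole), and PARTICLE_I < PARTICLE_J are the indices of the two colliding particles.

Answer: 1/4 2 3

Derivation:
Pair (0,1): pos 2,10 vel -2,2 -> not approaching (rel speed -4 <= 0)
Pair (1,2): pos 10,11 vel 2,4 -> not approaching (rel speed -2 <= 0)
Pair (2,3): pos 11,12 vel 4,0 -> gap=1, closing at 4/unit, collide at t=1/4
Earliest collision: t=1/4 between 2 and 3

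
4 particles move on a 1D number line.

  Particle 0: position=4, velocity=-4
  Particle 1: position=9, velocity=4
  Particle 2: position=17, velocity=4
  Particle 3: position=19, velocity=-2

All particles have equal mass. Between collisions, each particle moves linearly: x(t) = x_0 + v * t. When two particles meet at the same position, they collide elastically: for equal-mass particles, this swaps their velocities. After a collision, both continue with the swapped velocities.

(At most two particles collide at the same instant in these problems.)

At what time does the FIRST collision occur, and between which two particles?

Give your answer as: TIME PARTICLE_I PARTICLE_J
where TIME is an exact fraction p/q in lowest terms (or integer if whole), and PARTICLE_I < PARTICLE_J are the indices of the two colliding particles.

Pair (0,1): pos 4,9 vel -4,4 -> not approaching (rel speed -8 <= 0)
Pair (1,2): pos 9,17 vel 4,4 -> not approaching (rel speed 0 <= 0)
Pair (2,3): pos 17,19 vel 4,-2 -> gap=2, closing at 6/unit, collide at t=1/3
Earliest collision: t=1/3 between 2 and 3

Answer: 1/3 2 3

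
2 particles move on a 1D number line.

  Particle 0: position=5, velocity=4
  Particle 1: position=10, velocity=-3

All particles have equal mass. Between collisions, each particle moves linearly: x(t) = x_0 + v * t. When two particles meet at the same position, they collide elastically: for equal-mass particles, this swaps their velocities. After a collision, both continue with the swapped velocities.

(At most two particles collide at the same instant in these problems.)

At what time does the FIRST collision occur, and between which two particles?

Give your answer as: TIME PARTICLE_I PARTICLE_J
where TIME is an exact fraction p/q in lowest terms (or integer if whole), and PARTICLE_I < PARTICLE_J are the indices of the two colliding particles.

Answer: 5/7 0 1

Derivation:
Pair (0,1): pos 5,10 vel 4,-3 -> gap=5, closing at 7/unit, collide at t=5/7
Earliest collision: t=5/7 between 0 and 1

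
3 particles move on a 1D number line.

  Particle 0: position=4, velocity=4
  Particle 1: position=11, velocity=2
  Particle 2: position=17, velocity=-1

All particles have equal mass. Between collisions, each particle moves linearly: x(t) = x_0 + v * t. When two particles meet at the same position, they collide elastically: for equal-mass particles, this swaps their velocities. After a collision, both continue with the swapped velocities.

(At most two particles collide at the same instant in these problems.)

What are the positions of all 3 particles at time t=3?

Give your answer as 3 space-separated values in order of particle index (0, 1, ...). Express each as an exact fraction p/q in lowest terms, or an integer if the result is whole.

Collision at t=2: particles 1 and 2 swap velocities; positions: p0=12 p1=15 p2=15; velocities now: v0=4 v1=-1 v2=2
Collision at t=13/5: particles 0 and 1 swap velocities; positions: p0=72/5 p1=72/5 p2=81/5; velocities now: v0=-1 v1=4 v2=2
Advance to t=3 (no further collisions before then); velocities: v0=-1 v1=4 v2=2; positions = 14 16 17

Answer: 14 16 17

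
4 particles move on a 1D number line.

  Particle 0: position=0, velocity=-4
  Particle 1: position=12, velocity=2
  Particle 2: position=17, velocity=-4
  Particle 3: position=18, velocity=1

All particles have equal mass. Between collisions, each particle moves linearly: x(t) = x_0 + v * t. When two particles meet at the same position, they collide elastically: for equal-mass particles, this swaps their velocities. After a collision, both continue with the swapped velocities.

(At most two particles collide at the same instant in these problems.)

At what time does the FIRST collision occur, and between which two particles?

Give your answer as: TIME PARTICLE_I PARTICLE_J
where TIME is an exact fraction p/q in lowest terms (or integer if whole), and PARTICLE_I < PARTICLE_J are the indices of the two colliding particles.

Pair (0,1): pos 0,12 vel -4,2 -> not approaching (rel speed -6 <= 0)
Pair (1,2): pos 12,17 vel 2,-4 -> gap=5, closing at 6/unit, collide at t=5/6
Pair (2,3): pos 17,18 vel -4,1 -> not approaching (rel speed -5 <= 0)
Earliest collision: t=5/6 between 1 and 2

Answer: 5/6 1 2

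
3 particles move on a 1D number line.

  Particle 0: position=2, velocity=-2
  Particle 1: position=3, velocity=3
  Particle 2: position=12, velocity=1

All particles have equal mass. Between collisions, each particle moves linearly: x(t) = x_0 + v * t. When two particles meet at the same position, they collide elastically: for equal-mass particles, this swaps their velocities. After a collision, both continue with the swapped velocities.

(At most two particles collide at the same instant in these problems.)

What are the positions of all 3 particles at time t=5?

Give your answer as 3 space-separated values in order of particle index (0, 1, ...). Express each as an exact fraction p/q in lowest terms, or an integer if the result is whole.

Collision at t=9/2: particles 1 and 2 swap velocities; positions: p0=-7 p1=33/2 p2=33/2; velocities now: v0=-2 v1=1 v2=3
Advance to t=5 (no further collisions before then); velocities: v0=-2 v1=1 v2=3; positions = -8 17 18

Answer: -8 17 18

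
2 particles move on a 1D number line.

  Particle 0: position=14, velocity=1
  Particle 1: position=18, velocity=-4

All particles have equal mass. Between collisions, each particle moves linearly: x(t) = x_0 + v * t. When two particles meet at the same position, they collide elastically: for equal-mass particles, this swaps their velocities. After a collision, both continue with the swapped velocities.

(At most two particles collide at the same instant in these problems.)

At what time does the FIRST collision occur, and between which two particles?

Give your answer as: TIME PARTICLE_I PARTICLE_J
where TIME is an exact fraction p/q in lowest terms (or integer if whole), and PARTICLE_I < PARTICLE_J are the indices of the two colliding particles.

Pair (0,1): pos 14,18 vel 1,-4 -> gap=4, closing at 5/unit, collide at t=4/5
Earliest collision: t=4/5 between 0 and 1

Answer: 4/5 0 1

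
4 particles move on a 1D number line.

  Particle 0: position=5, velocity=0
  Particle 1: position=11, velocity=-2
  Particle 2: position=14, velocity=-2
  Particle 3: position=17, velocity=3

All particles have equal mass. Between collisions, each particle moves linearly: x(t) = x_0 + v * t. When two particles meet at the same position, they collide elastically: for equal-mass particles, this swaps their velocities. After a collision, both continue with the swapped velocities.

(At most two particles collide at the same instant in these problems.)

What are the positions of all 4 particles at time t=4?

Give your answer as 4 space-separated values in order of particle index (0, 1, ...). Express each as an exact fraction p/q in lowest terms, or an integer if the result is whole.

Collision at t=3: particles 0 and 1 swap velocities; positions: p0=5 p1=5 p2=8 p3=26; velocities now: v0=-2 v1=0 v2=-2 v3=3
Advance to t=4 (no further collisions before then); velocities: v0=-2 v1=0 v2=-2 v3=3; positions = 3 5 6 29

Answer: 3 5 6 29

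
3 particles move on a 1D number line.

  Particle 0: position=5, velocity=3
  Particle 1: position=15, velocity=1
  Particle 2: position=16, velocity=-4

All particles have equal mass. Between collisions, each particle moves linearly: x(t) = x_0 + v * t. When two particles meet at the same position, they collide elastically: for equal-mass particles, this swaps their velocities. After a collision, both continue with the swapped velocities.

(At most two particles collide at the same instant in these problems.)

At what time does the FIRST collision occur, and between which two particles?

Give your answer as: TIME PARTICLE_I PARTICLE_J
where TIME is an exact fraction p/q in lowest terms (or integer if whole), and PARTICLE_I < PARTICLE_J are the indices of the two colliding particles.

Pair (0,1): pos 5,15 vel 3,1 -> gap=10, closing at 2/unit, collide at t=5
Pair (1,2): pos 15,16 vel 1,-4 -> gap=1, closing at 5/unit, collide at t=1/5
Earliest collision: t=1/5 between 1 and 2

Answer: 1/5 1 2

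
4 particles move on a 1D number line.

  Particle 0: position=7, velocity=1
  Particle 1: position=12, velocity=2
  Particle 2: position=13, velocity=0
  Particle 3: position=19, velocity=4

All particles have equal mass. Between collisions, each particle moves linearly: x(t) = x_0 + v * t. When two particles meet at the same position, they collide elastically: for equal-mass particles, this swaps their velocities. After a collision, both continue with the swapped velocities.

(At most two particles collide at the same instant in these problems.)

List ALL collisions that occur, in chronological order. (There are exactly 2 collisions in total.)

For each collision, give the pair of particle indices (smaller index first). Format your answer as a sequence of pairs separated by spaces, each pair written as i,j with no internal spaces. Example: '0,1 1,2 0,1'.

Collision at t=1/2: particles 1 and 2 swap velocities; positions: p0=15/2 p1=13 p2=13 p3=21; velocities now: v0=1 v1=0 v2=2 v3=4
Collision at t=6: particles 0 and 1 swap velocities; positions: p0=13 p1=13 p2=24 p3=43; velocities now: v0=0 v1=1 v2=2 v3=4

Answer: 1,2 0,1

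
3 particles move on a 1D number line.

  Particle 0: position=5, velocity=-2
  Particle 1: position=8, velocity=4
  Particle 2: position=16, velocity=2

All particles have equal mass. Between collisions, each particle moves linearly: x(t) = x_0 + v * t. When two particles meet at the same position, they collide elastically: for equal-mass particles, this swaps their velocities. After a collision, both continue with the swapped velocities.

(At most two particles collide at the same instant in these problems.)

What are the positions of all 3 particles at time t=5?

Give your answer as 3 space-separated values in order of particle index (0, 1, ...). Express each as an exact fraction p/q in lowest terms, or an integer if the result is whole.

Collision at t=4: particles 1 and 2 swap velocities; positions: p0=-3 p1=24 p2=24; velocities now: v0=-2 v1=2 v2=4
Advance to t=5 (no further collisions before then); velocities: v0=-2 v1=2 v2=4; positions = -5 26 28

Answer: -5 26 28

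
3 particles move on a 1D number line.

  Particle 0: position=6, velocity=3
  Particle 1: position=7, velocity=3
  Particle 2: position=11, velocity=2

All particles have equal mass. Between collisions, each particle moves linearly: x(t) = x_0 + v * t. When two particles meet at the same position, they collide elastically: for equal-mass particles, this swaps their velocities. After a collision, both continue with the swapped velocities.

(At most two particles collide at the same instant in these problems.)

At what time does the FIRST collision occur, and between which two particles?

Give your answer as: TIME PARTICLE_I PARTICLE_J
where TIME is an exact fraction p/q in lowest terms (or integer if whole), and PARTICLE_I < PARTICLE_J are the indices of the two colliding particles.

Answer: 4 1 2

Derivation:
Pair (0,1): pos 6,7 vel 3,3 -> not approaching (rel speed 0 <= 0)
Pair (1,2): pos 7,11 vel 3,2 -> gap=4, closing at 1/unit, collide at t=4
Earliest collision: t=4 between 1 and 2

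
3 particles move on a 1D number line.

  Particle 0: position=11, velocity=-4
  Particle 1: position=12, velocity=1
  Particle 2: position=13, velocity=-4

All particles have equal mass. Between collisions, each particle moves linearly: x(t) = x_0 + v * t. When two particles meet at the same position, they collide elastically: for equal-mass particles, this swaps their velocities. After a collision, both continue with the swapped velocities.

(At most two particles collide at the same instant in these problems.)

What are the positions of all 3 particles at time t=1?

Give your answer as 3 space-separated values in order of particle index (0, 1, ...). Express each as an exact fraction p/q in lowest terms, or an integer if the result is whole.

Collision at t=1/5: particles 1 and 2 swap velocities; positions: p0=51/5 p1=61/5 p2=61/5; velocities now: v0=-4 v1=-4 v2=1
Advance to t=1 (no further collisions before then); velocities: v0=-4 v1=-4 v2=1; positions = 7 9 13

Answer: 7 9 13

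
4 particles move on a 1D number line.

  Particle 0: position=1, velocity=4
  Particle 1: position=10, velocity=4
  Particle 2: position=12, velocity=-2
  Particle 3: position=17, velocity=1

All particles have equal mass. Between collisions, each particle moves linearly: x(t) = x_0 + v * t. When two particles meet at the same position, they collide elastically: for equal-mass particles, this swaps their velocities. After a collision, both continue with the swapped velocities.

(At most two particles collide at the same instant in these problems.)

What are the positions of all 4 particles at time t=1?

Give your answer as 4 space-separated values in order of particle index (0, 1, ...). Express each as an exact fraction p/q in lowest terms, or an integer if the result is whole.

Answer: 5 10 14 18

Derivation:
Collision at t=1/3: particles 1 and 2 swap velocities; positions: p0=7/3 p1=34/3 p2=34/3 p3=52/3; velocities now: v0=4 v1=-2 v2=4 v3=1
Advance to t=1 (no further collisions before then); velocities: v0=4 v1=-2 v2=4 v3=1; positions = 5 10 14 18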